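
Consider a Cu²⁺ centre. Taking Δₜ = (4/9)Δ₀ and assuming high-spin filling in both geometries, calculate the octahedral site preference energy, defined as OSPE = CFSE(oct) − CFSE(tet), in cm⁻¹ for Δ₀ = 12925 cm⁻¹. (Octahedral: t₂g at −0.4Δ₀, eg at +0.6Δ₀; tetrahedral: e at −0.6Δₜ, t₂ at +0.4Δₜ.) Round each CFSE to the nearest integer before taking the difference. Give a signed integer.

-5457

Cu sits in group 11; removing 2 electrons leaves Cu²⁺ with 11 − 2 = 9 d electrons.
In an octahedral site d⁹ (HS) is t₂g⁶ eg³, giving CFSE(oct) = -0.6Δ₀ = -7755 cm⁻¹.
Tetrahedral e⁴ t₂⁵ gives -0.4Δₜ = -0.4 × (4/9) × 12925 = -2298 cm⁻¹.
Subtracting, OSPE = -7755 − (-2298) = -5457 cm⁻¹.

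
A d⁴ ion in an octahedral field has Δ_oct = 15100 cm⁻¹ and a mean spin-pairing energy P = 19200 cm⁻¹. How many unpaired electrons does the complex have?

4

Here Δ_oct < P (15100 < 19200), so the high-spin state is favoured.
That gives t₂g³ eg¹.
Unpaired electrons: 4.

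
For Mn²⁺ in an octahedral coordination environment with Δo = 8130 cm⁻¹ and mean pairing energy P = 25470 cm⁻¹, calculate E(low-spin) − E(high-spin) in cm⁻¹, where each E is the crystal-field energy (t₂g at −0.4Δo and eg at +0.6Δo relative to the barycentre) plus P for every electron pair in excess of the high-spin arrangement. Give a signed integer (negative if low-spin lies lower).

34680

Mn is in group 7, so Mn²⁺ is d⁵ (7 − 2 = 5).
High-spin d⁵ fills as t₂g³ eg² with CFSE 3(−0.4) + 2(+0.6) = 0.0Δo = 0 cm⁻¹.
Low-spin: t₂g⁵ eg⁰, orbital CFSE = -2.0Δo = -16260 cm⁻¹; plus 2 excess pairs × P = +50940 cm⁻¹; total 34680 cm⁻¹.
E(LS) − E(HS) = 34680 − (0) = 34680 cm⁻¹.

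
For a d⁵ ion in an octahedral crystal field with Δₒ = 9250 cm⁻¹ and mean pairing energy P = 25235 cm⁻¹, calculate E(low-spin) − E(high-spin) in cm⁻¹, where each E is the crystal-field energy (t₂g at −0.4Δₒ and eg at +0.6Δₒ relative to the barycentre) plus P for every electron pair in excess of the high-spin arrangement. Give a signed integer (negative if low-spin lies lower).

In the high-spin limit (t₂g³ eg²) the orbital term is 0.0Δₒ = 0 cm⁻¹, with no excess pairing.
Low-spin t₂g⁵ eg⁰ gives -2.0Δₒ = -18500 cm⁻¹, but forming 2 extra pairs costs 2P = 50470 cm⁻¹, so E(LS) = -18500 + 50470 = 31970 cm⁻¹.
E(LS) − E(HS) = 31970 − (0) = 31970 cm⁻¹.

31970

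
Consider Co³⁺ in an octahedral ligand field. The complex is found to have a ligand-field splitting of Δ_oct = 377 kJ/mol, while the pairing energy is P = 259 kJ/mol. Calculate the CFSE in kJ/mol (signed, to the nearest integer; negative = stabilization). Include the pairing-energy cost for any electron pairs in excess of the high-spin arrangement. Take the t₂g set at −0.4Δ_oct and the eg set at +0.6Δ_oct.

-387

Co sits in group 9; removing 3 electrons leaves Co³⁺ with 9 − 3 = 6 d electrons.
Here Δ_oct > P (377 > 259), so the low-spin state is favoured.
Filling d⁶ accordingly: t₂g⁶ eg⁰.
Orbital CFSE = -2.4Δ_oct = -2.4 × 377 = -905 kJ/mol.
Excess pairs vs high-spin: 3 − 1 = 2; pairing cost = +518 kJ/mol.
Net CFSE = -905 + 518 = -387 kJ/mol.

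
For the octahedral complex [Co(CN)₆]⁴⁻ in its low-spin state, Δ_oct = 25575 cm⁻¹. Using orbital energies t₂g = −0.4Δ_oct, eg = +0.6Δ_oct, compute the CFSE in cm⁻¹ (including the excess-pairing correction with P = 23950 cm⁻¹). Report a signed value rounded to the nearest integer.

-22085

Each CN⁻ contributes -1; 6 × (-1) = -6. With overall charge -4, Co is in the +2 oxidation state.
Co is in group 9, so Co²⁺ is d⁷ (9 − 2 = 7).
Electron filling gives t₂g⁶ eg¹.
The orbital stabilization is -1.8Δ_oct = -1.8 × 25575 = -46035 cm⁻¹.
High-spin d⁷ would be t₂g⁵ eg² with 2 pairs; low-spin has 3, so 1 excess pair costs +1P = +23950 cm⁻¹.
Overall CFSE = -46035 + 23950 = -22085 cm⁻¹.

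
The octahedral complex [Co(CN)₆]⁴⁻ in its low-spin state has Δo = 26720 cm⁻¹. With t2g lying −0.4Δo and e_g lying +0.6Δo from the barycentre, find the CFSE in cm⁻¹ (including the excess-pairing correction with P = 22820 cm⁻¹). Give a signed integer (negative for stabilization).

Each CN⁻ contributes -1; 6 × (-1) = -6. With overall charge -4, Co is in the +2 oxidation state.
Co sits in group 9; removing 2 electrons leaves Co²⁺ with 9 − 2 = 7 d electrons.
Configuration: t2g^6 e_g^1.
CFSE(orbital) = 6×(-0.4Δo) + 1×(0.6Δo) = -1.8Δo; with Δo = 26720 cm⁻¹ that is -48096 cm⁻¹.
High-spin d⁷ would be t2g^5 e_g^2 with 2 pairs; low-spin has 3, so 1 excess pair costs +1P = +22820 cm⁻¹.
Combining: -48096 + 22820 = -25276 cm⁻¹.

-25276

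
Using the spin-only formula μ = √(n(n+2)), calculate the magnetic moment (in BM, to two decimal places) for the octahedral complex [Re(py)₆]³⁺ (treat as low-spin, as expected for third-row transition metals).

py is neutral, so the +3 overall charge sits on Re: oxidation state +3.
Re sits in group 7; removing 3 electrons leaves Re³⁺ with 7 − 3 = 4 d electrons.
Configuration: t2g^4 e_g^0 → 2 unpaired electrons.
μ(spin-only) = √[2(2+2)] = √8 ≈ 2.83 BM.

2.83 BM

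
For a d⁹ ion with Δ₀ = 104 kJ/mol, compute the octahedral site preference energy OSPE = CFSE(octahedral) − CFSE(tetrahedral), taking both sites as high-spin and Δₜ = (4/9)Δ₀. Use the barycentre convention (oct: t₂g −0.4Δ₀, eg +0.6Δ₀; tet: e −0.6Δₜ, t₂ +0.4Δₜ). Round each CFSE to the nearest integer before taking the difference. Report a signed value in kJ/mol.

-44

In an octahedral site d⁹ (HS) is t2g^6 e_g^3, giving CFSE(oct) = -0.6Δ₀ = -62 kJ/mol.
Tetrahedral e^4 t2^5 gives -0.4Δₜ = -0.4 × (4/9) × 104 = -18 kJ/mol.
OSPE = -62 − (-18) = -44 kJ/mol.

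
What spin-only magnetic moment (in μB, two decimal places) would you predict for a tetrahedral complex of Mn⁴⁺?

3.87 μB

Mn sits in group 7; removing 4 electrons leaves Mn⁴⁺ with 7 − 4 = 3 d electrons.
Tetrahedral fields are weak (Δₜ ≈ 4/9 Δₒ), so electrons fill high-spin.
Configuration: e^2 t2^1 → 3 unpaired electrons.
μ(spin-only) = √[3(3+2)] = √15 ≈ 3.87 μB.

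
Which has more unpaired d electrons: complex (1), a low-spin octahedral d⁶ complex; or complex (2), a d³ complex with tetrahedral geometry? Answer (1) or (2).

(2)

(1): t₂g⁶ eg⁰ → 0 unpaired.
(2): With tetrahedral geometry the complex is necessarily high-spin; e² t₂¹ → 3 unpaired.
So (2) has more unpaired electrons.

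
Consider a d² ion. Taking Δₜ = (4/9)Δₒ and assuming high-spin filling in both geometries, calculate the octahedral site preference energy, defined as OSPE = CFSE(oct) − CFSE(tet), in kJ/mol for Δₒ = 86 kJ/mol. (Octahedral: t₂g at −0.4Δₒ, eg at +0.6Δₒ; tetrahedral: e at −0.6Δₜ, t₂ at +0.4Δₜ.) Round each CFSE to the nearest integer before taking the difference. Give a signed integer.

Octahedral (high-spin): t₂g² eg⁰, CFSE = 2(−0.4) + 0(+0.6) = -0.8Δₒ = -0.8 × 86 = -69 kJ/mol.
Tetrahedral: e² t₂⁰, CFSE = 2(−0.6) + 0(+0.4) = -1.2Δₜ = -1.2 × (4/9) × 86 = -46 kJ/mol.
Subtracting, OSPE = -69 − (-46) = -23 kJ/mol.

-23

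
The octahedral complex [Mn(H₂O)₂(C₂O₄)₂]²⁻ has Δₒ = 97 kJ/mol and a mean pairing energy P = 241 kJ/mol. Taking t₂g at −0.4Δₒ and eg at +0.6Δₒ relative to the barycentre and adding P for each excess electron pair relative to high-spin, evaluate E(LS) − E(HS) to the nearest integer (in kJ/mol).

Ligand charges: 2×(+0) from H₂O and 2×(-2) from C₂O₄²⁻ sum to -4; with overall charge -2, Mn is +2.
Group 7 minus oxidation state +2 gives a d⁵ configuration for Mn²⁺.
High-spin d⁵ fills as t₂g³ eg² with CFSE 3(−0.4) + 2(+0.6) = 0.0Δₒ = 0 kJ/mol.
For low-spin the configuration is t₂g⁵ eg⁰: orbital energy -2.0 × 97 = -194 kJ/mol, and 2 additional pairs relative to high-spin add 482 kJ/mol, giving 288 kJ/mol.
The difference is 288 − (0) = 288 kJ/mol, so high-spin lies lower.

288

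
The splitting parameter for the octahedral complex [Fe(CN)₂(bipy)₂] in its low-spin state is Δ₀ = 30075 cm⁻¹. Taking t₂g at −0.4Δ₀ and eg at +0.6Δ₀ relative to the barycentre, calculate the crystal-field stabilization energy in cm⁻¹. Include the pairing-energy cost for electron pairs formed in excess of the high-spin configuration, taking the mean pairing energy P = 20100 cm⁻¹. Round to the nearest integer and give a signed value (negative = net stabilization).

Ligand charges: 2×(-1) from CN⁻ and 2×(+0) from bipy sum to -2; with overall charge +0, Fe is +2.
Fe sits in group 8; removing 2 electrons leaves Fe²⁺ with 8 − 2 = 6 d electrons.
The d⁶ electrons fill as t₂g⁶ eg⁰.
The orbital stabilization is -2.4Δ₀ = -2.4 × 30075 = -72180 cm⁻¹.
Relative to high-spin t₂g⁴ eg² (1 paired), the low-spin configuration has 2 additional pairs, contributing +2 × 20100 = +40200 cm⁻¹.
Overall CFSE = -72180 + 40200 = -31980 cm⁻¹.

-31980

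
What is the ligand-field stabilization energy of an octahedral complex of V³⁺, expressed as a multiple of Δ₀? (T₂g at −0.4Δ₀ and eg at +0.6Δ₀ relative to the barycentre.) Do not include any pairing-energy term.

-0.8 Δ₀

Group 5 minus oxidation state +3 gives a d² configuration for V³⁺.
Configuration: t₂g² eg⁰.
CFSE = 2(-0.4Δ₀) + 0(0.6Δ₀) = -0.8Δ₀ + 0.0Δ₀ = -0.8Δ₀.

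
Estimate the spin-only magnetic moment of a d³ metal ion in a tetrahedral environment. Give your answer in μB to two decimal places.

Tetrahedral fields are weak (Δₜ ≈ 4/9 Δₒ), so electrons fill high-spin.
Configuration: e² t₂¹ → 3 unpaired electrons.
μ(spin-only) = √[3(3+2)] = √15 ≈ 3.87 μB.

3.87 μB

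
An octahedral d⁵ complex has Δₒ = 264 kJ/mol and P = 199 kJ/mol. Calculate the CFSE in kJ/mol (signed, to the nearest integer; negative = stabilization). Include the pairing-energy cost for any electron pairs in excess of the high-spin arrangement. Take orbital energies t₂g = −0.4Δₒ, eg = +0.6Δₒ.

-130

Here Δₒ > P (264 > 199), so the low-spin state is favoured.
Filling d⁵ accordingly: t₂g⁵ eg⁰.
Orbital CFSE = -2.0Δₒ = -2.0 × 264 = -528 kJ/mol.
Excess pairs vs high-spin: 2 − 0 = 2; pairing cost = +398 kJ/mol.
Net CFSE = -528 + 398 = -130 kJ/mol.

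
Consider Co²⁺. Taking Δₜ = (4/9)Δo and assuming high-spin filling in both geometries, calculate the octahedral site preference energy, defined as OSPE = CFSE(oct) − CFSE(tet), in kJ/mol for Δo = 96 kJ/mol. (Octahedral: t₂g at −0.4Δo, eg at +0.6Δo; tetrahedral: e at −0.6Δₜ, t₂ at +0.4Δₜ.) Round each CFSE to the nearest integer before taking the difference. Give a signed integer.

-26

Co sits in group 9; removing 2 electrons leaves Co²⁺ with 9 − 2 = 7 d electrons.
In an octahedral site d⁷ (HS) is t₂g⁵ eg², giving CFSE(oct) = -0.8Δo = -77 kJ/mol.
Tetrahedral e⁴ t₂³ gives -1.2Δₜ = -1.2 × (4/9) × 96 = -51 kJ/mol.
OSPE = CFSE(oct) − CFSE(tet) = -77 − (-51) = -26 kJ/mol.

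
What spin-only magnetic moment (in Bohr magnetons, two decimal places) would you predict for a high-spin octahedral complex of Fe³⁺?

5.92 Bohr magnetons

Fe³⁺: group 8, so d-count = 8 − 3 = 5.
Configuration: t2g^3 e_g^2 → 5 unpaired electrons.
μ(spin-only) = √[5(5+2)] = √35 ≈ 5.92 Bohr magnetons.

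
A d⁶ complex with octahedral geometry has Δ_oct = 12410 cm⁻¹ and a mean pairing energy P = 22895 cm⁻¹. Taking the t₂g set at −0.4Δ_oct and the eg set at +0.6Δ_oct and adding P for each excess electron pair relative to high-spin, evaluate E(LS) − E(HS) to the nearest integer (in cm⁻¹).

High-spin: t₂g⁴ eg², CFSE = -0.4Δ_oct = -4964 cm⁻¹.
Low-spin t₂g⁶ eg⁰ gives -2.4Δ_oct = -29784 cm⁻¹, but forming 2 extra pairs costs 2P = 45790 cm⁻¹, so E(LS) = -29784 + 45790 = 16006 cm⁻¹.
E(LS) − E(HS) = 16006 − (-4964) = 20970 cm⁻¹.

20970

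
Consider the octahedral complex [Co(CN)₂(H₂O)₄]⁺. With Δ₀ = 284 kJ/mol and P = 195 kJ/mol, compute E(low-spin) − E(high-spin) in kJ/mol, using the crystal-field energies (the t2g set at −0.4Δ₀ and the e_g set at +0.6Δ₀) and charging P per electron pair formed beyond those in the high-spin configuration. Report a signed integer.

-178

Ligand charges: 2×(-1) from CN⁻ and 4×(+0) from H₂O sum to -2; with overall charge +1, Co is +3.
Co³⁺: group 9, so d-count = 9 − 3 = 6.
High-spin: t2g^4 e_g^2, CFSE = -0.4Δ₀ = -114 kJ/mol.
Low-spin: t2g^6 e_g^0, orbital CFSE = -2.4Δ₀ = -682 kJ/mol; plus 2 excess pairs × P = +390 kJ/mol; total -292 kJ/mol.
E(LS) − E(HS) = -292 − (-114) = -178 kJ/mol.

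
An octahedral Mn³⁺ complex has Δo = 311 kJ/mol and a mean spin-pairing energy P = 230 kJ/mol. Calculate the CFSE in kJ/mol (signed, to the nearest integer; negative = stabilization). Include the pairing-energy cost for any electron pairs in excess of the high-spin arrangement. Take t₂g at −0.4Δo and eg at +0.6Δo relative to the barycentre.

-268

Mn sits in group 7; removing 3 electrons leaves Mn³⁺ with 7 − 3 = 4 d electrons.
With Δo > P the complex is low-spin.
That gives t₂g⁴ eg⁰.
Orbital CFSE = -1.6Δo = -1.6 × 311 = -498 kJ/mol.
Excess pairs vs high-spin: 1 − 0 = 1; pairing cost = +230 kJ/mol.
Net CFSE = -498 + 230 = -268 kJ/mol.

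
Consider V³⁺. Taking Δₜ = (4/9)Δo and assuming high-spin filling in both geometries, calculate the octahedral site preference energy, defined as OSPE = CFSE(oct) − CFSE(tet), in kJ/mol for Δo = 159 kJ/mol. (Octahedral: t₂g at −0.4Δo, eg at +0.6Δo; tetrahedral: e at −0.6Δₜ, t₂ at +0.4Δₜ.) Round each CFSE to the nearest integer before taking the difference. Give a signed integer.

V is in group 5, so V³⁺ is d² (5 − 3 = 2).
In an octahedral site d² (HS) is t₂g² eg⁰, giving CFSE(oct) = -0.8Δo = -127 kJ/mol.
Tetrahedral: e² t₂⁰, CFSE = 2(−0.6) + 0(+0.4) = -1.2Δₜ = -1.2 × (4/9) × 159 = -85 kJ/mol.
OSPE = -127 − (-85) = -42 kJ/mol.

-42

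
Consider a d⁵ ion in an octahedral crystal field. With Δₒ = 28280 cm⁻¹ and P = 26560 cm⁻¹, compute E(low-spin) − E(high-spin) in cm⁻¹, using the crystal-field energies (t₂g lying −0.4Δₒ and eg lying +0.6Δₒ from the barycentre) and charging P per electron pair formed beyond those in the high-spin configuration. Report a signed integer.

High-spin: t₂g³ eg², CFSE = 0.0Δₒ = 0 cm⁻¹.
Low-spin: t₂g⁵ eg⁰, orbital CFSE = -2.0Δₒ = -56560 cm⁻¹; plus 2 excess pairs × P = +53120 cm⁻¹; total -3440 cm⁻¹.
E(LS) − E(HS) = -3440 − (0) = -3440 cm⁻¹.

-3440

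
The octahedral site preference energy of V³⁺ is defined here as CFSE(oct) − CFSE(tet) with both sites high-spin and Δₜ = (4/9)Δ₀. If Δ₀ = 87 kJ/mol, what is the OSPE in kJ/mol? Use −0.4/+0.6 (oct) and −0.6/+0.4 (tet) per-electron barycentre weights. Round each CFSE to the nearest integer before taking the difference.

-24

V is in group 5, so V³⁺ is d² (5 − 3 = 2).
Octahedral high-spin t₂g² eg⁰: CFSE = -0.8 × 87 = -70 kJ/mol.
Tetrahedral e² t₂⁰ gives -1.2Δₜ = -1.2 × (4/9) × 87 = -46 kJ/mol.
Subtracting, OSPE = -70 − (-46) = -24 kJ/mol.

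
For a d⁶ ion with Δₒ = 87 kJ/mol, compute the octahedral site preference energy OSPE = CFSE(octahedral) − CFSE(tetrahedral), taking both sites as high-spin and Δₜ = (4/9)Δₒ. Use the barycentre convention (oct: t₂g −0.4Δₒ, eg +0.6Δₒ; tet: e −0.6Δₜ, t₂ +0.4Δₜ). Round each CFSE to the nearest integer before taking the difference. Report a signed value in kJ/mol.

In an octahedral site d⁶ (HS) is t2g^4 e_g^2, giving CFSE(oct) = -0.4Δₒ = -35 kJ/mol.
Tetrahedral e^3 t2^3 gives -0.6Δₜ = -0.6 × (4/9) × 87 = -23 kJ/mol.
Subtracting, OSPE = -35 − (-23) = -12 kJ/mol.

-12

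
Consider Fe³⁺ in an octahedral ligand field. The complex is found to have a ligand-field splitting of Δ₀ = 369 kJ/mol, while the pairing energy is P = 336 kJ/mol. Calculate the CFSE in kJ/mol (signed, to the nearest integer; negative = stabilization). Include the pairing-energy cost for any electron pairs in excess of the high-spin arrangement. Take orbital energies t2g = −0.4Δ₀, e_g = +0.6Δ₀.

-66

Fe is in group 8, so Fe³⁺ is d⁵ (8 − 3 = 5).
Here Δ₀ > P (369 > 336), so the low-spin state is favoured.
Configuration: t2g^5 e_g^0.
Orbital CFSE = -2.0Δ₀ = -2.0 × 369 = -738 kJ/mol.
Excess pairs vs high-spin: 2 − 0 = 2; pairing cost = +672 kJ/mol.
Net CFSE = -738 + 672 = -66 kJ/mol.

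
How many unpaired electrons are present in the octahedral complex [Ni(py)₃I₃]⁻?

Ligand charges: 3×(+0) from py and 3×(-1) from I⁻ sum to -3; with overall charge -1, Ni is +2.
Ni is in group 10, so Ni²⁺ is d⁸ (10 − 2 = 8).
Configuration: t2g^6 e_g^2, giving 2 unpaired electrons.

2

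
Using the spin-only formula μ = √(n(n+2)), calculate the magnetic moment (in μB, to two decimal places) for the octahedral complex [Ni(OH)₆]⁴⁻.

Each OH⁻ contributes -1; 6 × (-1) = -6. With overall charge -4, Ni is in the +2 oxidation state.
Group 10 minus oxidation state +2 gives a d⁸ configuration for Ni²⁺.
Configuration: t2g^6 e_g^2 → 2 unpaired electrons.
μ(spin-only) = √[2(2+2)] = √8 ≈ 2.83 μB.

2.83 μB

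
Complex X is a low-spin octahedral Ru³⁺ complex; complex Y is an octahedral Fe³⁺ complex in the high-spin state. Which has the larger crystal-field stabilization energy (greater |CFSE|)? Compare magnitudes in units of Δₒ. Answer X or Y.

X: Ru³⁺: group 8, so d-count = 8 − 3 = 5; t2g^5 e_g^0, CFSE = -2.0Δₒ.
Y: Fe sits in group 8; removing 3 electrons leaves Fe³⁺ with 8 − 3 = 5 d electrons; t2g^3 e_g^2, CFSE = 0.0Δₒ.
So X has the larger |CFSE|.

X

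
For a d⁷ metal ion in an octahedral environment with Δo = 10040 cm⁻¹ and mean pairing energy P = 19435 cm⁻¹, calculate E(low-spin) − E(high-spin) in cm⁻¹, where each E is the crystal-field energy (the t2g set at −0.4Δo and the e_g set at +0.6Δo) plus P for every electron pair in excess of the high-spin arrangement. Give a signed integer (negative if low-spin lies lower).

High-spin: t2g^5 e_g^2, CFSE = -0.8Δo = -8032 cm⁻¹.
Low-spin t2g^6 e_g^1 gives -1.8Δo = -18072 cm⁻¹, but forming 1 extra pair costs 1P = 19435 cm⁻¹, so E(LS) = -18072 + 19435 = 1363 cm⁻¹.
E(LS) − E(HS) = 1363 − (-8032) = 9395 cm⁻¹.

9395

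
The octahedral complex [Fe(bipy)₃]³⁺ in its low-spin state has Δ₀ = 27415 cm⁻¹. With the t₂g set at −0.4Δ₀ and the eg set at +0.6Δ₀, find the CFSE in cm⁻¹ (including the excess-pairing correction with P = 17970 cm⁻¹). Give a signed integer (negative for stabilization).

bipy is neutral, so the +3 overall charge sits on Fe: oxidation state +3.
Fe is in group 8, so Fe³⁺ is d⁵ (8 − 3 = 5).
The d⁵ electrons fill as t₂g⁵ eg⁰.
CFSE(orbital) = 5×(-0.4Δ₀) + 0×(0.6Δ₀) = -2.0Δ₀; with Δ₀ = 27415 cm⁻¹ that is -54830 cm⁻¹.
Relative to high-spin t₂g³ eg² (0 paired), the low-spin configuration has 2 additional pairs, contributing +2 × 17970 = +35940 cm⁻¹.
Combining: -54830 + 35940 = -18890 cm⁻¹.

-18890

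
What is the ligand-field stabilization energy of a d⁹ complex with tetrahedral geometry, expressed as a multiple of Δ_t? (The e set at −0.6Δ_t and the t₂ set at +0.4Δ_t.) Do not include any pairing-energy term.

Tetrahedral splitting is small, so the complex is high-spin.
Configuration: e⁴ t₂⁵.
CFSE = 4(-0.6Δ_t) + 5(0.4Δ_t) = -2.4Δ_t + 2.0Δ_t = -0.4Δ_t.

-0.4 Δ_t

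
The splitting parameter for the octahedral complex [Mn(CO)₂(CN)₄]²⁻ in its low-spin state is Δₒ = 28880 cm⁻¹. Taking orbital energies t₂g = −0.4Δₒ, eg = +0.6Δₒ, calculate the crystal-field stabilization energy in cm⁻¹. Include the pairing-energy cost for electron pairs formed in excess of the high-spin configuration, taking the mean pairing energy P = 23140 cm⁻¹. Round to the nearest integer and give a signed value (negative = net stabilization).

Ligand charges: 2×(+0) from CO and 4×(-1) from CN⁻ sum to -4; with overall charge -2, Mn is +2.
Mn²⁺: group 7, so d-count = 7 − 2 = 5.
Electron filling gives t₂g⁵ eg⁰.
The orbital stabilization is -2.0Δₒ = -2.0 × 28880 = -57760 cm⁻¹.
Pairing penalty: 2 pairs vs 0 in the high-spin reference → 2 extra × P = 46280 cm⁻¹.
Combining: -57760 + 46280 = -11480 cm⁻¹.

-11480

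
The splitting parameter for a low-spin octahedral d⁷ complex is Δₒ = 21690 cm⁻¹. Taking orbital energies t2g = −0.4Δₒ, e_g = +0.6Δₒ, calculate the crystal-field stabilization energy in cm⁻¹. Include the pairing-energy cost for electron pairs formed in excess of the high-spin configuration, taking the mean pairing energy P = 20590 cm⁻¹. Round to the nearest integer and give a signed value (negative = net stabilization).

-18452

Electron filling gives t2g^6 e_g^1.
The orbital stabilization is -1.8Δₒ = -1.8 × 21690 = -39042 cm⁻¹.
High-spin d⁷ would be t2g^5 e_g^2 with 2 pairs; low-spin has 3, so 1 excess pair costs +1P = +20590 cm⁻¹.
Overall CFSE = -39042 + 20590 = -18452 cm⁻¹.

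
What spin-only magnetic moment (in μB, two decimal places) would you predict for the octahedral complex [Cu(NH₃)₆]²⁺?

NH₃ is neutral, so the +2 overall charge sits on Cu: oxidation state +2.
Cu²⁺: group 11, so d-count = 11 − 2 = 9.
Configuration: t₂g⁶ eg³ → 1 unpaired electron.
μ(spin-only) = √[1(1+2)] = √3 ≈ 1.73 μB.

1.73 μB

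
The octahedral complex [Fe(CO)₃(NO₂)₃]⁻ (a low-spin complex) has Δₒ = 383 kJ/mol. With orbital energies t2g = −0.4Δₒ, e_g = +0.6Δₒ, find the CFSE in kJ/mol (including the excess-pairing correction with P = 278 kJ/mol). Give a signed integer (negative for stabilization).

Ligand charges: 3×(+0) from CO and 3×(-1) from NO₂⁻ sum to -3; with overall charge -1, Fe is +2.
Fe is in group 8, so Fe²⁺ is d⁶ (8 − 2 = 6).
The d⁶ electrons fill as t2g^6 e_g^0.
Orbital CFSE = 6(-0.4) + 0(0.6) = -2.4Δₒ = -2.4 × 383 = -919 kJ/mol.
High-spin d⁶ would be t2g^4 e_g^2 with 1 pair; low-spin has 3, so 2 excess pairs cost +2P = +556 kJ/mol.
Net CFSE = -919 + 556 = -363 kJ/mol.

-363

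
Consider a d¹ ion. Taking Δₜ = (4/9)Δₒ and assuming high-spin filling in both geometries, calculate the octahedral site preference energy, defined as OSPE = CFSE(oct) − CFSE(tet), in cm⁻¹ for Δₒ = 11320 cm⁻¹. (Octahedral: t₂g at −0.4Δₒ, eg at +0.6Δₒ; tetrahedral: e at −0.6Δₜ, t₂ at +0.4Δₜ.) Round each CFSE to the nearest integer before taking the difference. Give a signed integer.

-1509

Octahedral high-spin t2g^1 e_g^0: CFSE = -0.4 × 11320 = -4528 cm⁻¹.
Tetrahedral e^1 t2^0 gives -0.6Δₜ = -0.6 × (4/9) × 11320 = -3019 cm⁻¹.
Subtracting, OSPE = -4528 − (-3019) = -1509 cm⁻¹.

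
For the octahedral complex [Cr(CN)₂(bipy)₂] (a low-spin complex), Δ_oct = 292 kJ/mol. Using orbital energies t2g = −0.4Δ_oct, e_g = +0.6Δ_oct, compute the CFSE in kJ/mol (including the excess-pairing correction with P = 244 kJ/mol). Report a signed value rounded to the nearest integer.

-223

Ligand charges: 2×(-1) from CN⁻ and 2×(+0) from bipy sum to -2; with overall charge +0, Cr is +2.
Cr sits in group 6; removing 2 electrons leaves Cr²⁺ with 6 − 2 = 4 d electrons.
Electron filling gives t2g^4 e_g^0.
The orbital stabilization is -1.6Δ_oct = -1.6 × 292 = -467 kJ/mol.
Relative to high-spin t2g^3 e_g^1 (0 paired), the low-spin configuration has 1 additional pair, contributing +1 × 244 = +244 kJ/mol.
Net CFSE = -467 + 244 = -223 kJ/mol.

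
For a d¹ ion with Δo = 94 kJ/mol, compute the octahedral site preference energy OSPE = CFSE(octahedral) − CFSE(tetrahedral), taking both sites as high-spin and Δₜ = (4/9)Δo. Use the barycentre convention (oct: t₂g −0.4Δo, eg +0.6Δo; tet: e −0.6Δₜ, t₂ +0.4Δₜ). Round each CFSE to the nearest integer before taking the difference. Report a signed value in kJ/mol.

-13

In an octahedral site d¹ (HS) is t₂g¹ eg⁰, giving CFSE(oct) = -0.4Δo = -38 kJ/mol.
Tetrahedral e¹ t₂⁰ gives -0.6Δₜ = -0.6 × (4/9) × 94 = -25 kJ/mol.
OSPE = CFSE(oct) − CFSE(tet) = -38 − (-25) = -13 kJ/mol.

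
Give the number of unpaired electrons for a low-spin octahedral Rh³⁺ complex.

0

Rh is in group 9, so Rh³⁺ is d⁶ (9 − 3 = 6).
Configuration: t₂g⁶ eg⁰, giving 0 unpaired electrons.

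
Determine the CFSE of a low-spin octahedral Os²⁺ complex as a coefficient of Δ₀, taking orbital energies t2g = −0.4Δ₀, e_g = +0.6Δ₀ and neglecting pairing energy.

Group 8 minus oxidation state +2 gives a d⁶ configuration for Os²⁺.
Configuration: t2g^6 e_g^0.
CFSE = 6(-0.4Δ₀) + 0(0.6Δ₀) = -2.4Δ₀ + 0.0Δ₀ = -2.4Δ₀.

-2.4 Δ₀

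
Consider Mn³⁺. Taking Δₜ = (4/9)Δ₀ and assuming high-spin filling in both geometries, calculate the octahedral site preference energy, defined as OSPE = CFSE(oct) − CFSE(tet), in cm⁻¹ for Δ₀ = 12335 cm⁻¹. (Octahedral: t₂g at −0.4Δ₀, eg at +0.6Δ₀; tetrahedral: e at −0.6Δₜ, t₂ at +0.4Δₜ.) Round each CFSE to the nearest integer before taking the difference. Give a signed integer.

Mn sits in group 7; removing 3 electrons leaves Mn³⁺ with 7 − 3 = 4 d electrons.
In an octahedral site d⁴ (HS) is t2g^3 e_g^1, giving CFSE(oct) = -0.6Δ₀ = -7401 cm⁻¹.
Tetrahedral e^2 t2^2 gives -0.4Δₜ = -0.4 × (4/9) × 12335 = -2193 cm⁻¹.
Subtracting, OSPE = -7401 − (-2193) = -5208 cm⁻¹.

-5208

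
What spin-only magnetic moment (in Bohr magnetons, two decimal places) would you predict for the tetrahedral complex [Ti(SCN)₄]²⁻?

Each SCN⁻ contributes -1; 4 × (-1) = -4. With overall charge -2, Ti is in the +2 oxidation state.
Group 4 minus oxidation state +2 gives a d² configuration for Ti²⁺.
Tetrahedral fields are weak (Δₜ ≈ 4/9 Δₒ), so electrons fill high-spin.
Configuration: e^2 t2^0 → 2 unpaired electrons.
μ(spin-only) = √[2(2+2)] = √8 ≈ 2.83 Bohr magnetons.

2.83 Bohr magnetons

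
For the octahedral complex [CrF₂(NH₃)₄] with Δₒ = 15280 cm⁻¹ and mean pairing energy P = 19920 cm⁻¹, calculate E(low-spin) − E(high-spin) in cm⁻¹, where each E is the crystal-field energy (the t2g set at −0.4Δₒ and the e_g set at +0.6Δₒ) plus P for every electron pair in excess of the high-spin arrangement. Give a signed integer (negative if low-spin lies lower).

4640

Ligand charges: 2×(-1) from F⁻ and 4×(+0) from NH₃ sum to -2; with overall charge +0, Cr is +2.
Cr²⁺: group 6, so d-count = 6 − 2 = 4.
High-spin: t2g^3 e_g^1, CFSE = -0.6Δₒ = -9168 cm⁻¹.
For low-spin the configuration is t2g^4 e_g^0: orbital energy -1.6 × 15280 = -24448 cm⁻¹, and 1 additional pair relative to high-spin adds 19920 cm⁻¹, giving -4528 cm⁻¹.
The difference is -4528 − (-9168) = 4640 cm⁻¹, so high-spin lies lower.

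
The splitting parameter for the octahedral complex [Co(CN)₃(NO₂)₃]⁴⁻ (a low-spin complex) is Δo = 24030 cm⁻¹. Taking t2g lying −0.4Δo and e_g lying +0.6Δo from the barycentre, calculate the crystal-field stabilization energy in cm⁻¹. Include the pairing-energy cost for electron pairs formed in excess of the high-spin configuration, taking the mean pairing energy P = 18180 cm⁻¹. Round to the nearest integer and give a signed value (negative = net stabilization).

Ligand charges: 3×(-1) from CN⁻ and 3×(-1) from NO₂⁻ sum to -6; with overall charge -4, Co is +2.
Co²⁺: group 9, so d-count = 9 − 2 = 7.
The d⁷ electrons fill as t2g^6 e_g^1.
The orbital stabilization is -1.8Δo = -1.8 × 24030 = -43254 cm⁻¹.
Pairing penalty: 3 pairs vs 2 in the high-spin reference → 1 extra × P = 18180 cm⁻¹.
Combining: -43254 + 18180 = -25074 cm⁻¹.

-25074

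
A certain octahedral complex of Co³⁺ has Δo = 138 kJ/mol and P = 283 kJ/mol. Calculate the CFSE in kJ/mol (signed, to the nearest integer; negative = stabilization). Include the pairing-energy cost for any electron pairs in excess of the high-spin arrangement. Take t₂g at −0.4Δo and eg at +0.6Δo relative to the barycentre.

-55

Co³⁺: group 9, so d-count = 9 − 3 = 6.
Δo < P, so pairing is avoided: the ground state is high-spin.
Filling d⁶ accordingly: t₂g⁴ eg².
Orbital CFSE = -0.4Δo = -0.4 × 138 = -55 kJ/mol.
High-spin has no excess pairs, so no pairing correction applies.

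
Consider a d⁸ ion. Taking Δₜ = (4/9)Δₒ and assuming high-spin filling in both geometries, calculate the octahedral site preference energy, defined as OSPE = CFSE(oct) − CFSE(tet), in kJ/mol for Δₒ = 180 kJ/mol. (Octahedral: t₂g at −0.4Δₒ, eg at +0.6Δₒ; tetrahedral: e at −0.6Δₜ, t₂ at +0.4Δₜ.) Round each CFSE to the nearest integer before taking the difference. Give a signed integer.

Octahedral high-spin t2g^6 e_g^2: CFSE = -1.2 × 180 = -216 kJ/mol.
Tetrahedral: e^4 t2^4, CFSE = 4(−0.6) + 4(+0.4) = -0.8Δₜ = -0.8 × (4/9) × 180 = -64 kJ/mol.
OSPE = -216 − (-64) = -152 kJ/mol.

-152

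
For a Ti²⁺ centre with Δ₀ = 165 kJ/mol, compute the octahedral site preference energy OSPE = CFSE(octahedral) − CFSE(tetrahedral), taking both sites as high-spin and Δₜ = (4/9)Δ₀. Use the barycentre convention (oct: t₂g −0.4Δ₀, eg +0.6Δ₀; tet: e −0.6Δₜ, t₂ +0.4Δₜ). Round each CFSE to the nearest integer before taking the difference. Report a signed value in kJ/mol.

Group 4 minus oxidation state +2 gives a d² configuration for Ti²⁺.
Octahedral high-spin t₂g² eg⁰: CFSE = -0.8 × 165 = -132 kJ/mol.
In a tetrahedral site the filling is e² t₂⁰: CFSE(tet) = -1.2Δₜ = -1.2 × (4/9)(165) = -88 kJ/mol.
Subtracting, OSPE = -132 − (-88) = -44 kJ/mol.

-44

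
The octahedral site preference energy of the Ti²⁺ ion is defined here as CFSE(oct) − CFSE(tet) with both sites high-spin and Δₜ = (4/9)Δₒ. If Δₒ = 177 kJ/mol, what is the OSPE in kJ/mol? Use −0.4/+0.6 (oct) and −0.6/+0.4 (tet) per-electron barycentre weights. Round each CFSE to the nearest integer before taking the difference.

-48

Group 4 minus oxidation state +2 gives a d² configuration for Ti²⁺.
Octahedral high-spin t₂g² eg⁰: CFSE = -0.8 × 177 = -142 kJ/mol.
Tetrahedral e² t₂⁰ gives -1.2Δₜ = -1.2 × (4/9) × 177 = -94 kJ/mol.
OSPE = CFSE(oct) − CFSE(tet) = -142 − (-94) = -48 kJ/mol.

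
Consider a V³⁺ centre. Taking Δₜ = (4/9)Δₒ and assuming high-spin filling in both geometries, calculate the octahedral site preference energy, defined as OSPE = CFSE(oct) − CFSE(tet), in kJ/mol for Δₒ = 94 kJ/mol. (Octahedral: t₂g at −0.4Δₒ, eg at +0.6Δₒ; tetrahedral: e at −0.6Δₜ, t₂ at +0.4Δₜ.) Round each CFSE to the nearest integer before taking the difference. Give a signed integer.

-25

V is in group 5, so V³⁺ is d² (5 − 3 = 2).
In an octahedral site d² (HS) is t2g^2 e_g^0, giving CFSE(oct) = -0.8Δₒ = -75 kJ/mol.
Tetrahedral e^2 t2^0 gives -1.2Δₜ = -1.2 × (4/9) × 94 = -50 kJ/mol.
OSPE = CFSE(oct) − CFSE(tet) = -75 − (-50) = -25 kJ/mol.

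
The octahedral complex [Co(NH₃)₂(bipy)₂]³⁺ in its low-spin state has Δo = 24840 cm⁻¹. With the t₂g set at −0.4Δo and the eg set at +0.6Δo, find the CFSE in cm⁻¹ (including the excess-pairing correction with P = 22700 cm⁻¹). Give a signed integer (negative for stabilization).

-14216

Ligand charges: 2×(+0) from NH₃ and 2×(+0) from bipy sum to +0; with overall charge +3, Co is +3.
Group 9 minus oxidation state +3 gives a d⁶ configuration for Co³⁺.
The d⁶ electrons fill as t₂g⁶ eg⁰.
Orbital CFSE = 6(-0.4) + 0(0.6) = -2.4Δo = -2.4 × 24840 = -59616 cm⁻¹.
Relative to high-spin t₂g⁴ eg² (1 paired), the low-spin configuration has 2 additional pairs, contributing +2 × 22700 = +45400 cm⁻¹.
Overall CFSE = -59616 + 45400 = -14216 cm⁻¹.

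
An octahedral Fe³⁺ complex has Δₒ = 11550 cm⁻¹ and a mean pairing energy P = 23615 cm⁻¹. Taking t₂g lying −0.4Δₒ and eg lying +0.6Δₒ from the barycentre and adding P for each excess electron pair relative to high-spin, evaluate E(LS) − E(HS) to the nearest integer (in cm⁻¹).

24130

Fe is in group 8, so Fe³⁺ is d⁵ (8 − 3 = 5).
High-spin d⁵ fills as t₂g³ eg² with CFSE 3(−0.4) + 2(+0.6) = 0.0Δₒ = 0 cm⁻¹.
Low-spin: t₂g⁵ eg⁰, orbital CFSE = -2.0Δₒ = -23100 cm⁻¹; plus 2 excess pairs × P = +47230 cm⁻¹; total 24130 cm⁻¹.
The difference is 24130 − (0) = 24130 cm⁻¹, so high-spin lies lower.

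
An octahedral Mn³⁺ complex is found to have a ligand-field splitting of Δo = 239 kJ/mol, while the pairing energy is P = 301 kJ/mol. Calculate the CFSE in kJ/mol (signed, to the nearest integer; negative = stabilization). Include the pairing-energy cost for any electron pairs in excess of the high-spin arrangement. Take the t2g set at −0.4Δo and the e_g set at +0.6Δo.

Mn is in group 7, so Mn³⁺ is d⁴ (7 − 3 = 4).
With Δo < P the complex is high-spin.
Configuration: t2g^3 e_g^1.
Orbital CFSE = -0.6Δo = -0.6 × 239 = -143 kJ/mol.
High-spin has no excess pairs, so no pairing correction applies.

-143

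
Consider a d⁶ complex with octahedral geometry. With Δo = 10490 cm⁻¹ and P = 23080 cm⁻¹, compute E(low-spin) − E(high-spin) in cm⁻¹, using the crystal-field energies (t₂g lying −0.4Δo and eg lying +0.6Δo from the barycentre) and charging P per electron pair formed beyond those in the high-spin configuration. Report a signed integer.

25180

In the high-spin limit (t₂g⁴ eg²) the orbital term is -0.4Δo = -4196 cm⁻¹, with no excess pairing.
Low-spin t₂g⁶ eg⁰ gives -2.4Δo = -25176 cm⁻¹, but forming 2 extra pairs costs 2P = 46160 cm⁻¹, so E(LS) = -25176 + 46160 = 20984 cm⁻¹.
E(LS) − E(HS) = 20984 − (-4196) = 25180 cm⁻¹.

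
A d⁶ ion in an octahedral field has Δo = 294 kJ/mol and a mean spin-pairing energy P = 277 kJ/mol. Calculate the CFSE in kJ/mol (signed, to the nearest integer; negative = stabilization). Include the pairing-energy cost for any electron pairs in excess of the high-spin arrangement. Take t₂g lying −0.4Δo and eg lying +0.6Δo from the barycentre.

-152

Δo > P, so pairing is preferred: the ground state is low-spin.
Filling d⁶ accordingly: t₂g⁶ eg⁰.
Orbital CFSE = -2.4Δo = -2.4 × 294 = -706 kJ/mol.
Excess pairs vs high-spin: 3 − 1 = 2; pairing cost = +554 kJ/mol.
Net CFSE = -706 + 554 = -152 kJ/mol.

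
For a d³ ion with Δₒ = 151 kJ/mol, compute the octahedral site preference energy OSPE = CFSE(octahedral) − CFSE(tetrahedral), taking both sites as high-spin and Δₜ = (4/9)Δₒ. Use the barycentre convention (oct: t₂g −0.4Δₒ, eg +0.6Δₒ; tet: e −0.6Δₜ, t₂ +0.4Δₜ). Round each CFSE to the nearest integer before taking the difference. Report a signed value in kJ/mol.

-127

Octahedral high-spin t₂g³ eg⁰: CFSE = -1.2 × 151 = -181 kJ/mol.
Tetrahedral: e² t₂¹, CFSE = 2(−0.6) + 1(+0.4) = -0.8Δₜ = -0.8 × (4/9) × 151 = -54 kJ/mol.
Subtracting, OSPE = -181 − (-54) = -127 kJ/mol.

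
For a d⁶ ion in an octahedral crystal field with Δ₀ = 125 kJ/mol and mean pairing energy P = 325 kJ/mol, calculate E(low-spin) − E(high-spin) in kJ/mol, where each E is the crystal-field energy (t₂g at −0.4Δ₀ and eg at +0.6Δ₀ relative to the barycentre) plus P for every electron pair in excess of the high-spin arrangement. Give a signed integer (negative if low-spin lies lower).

In the high-spin limit (t₂g⁴ eg²) the orbital term is -0.4Δ₀ = -50 kJ/mol, with no excess pairing.
Low-spin t₂g⁶ eg⁰ gives -2.4Δ₀ = -300 kJ/mol, but forming 2 extra pairs costs 2P = 650 kJ/mol, so E(LS) = -300 + 650 = 350 kJ/mol.
Thus E(LS) − E(HS) = 400 kJ/mol.

400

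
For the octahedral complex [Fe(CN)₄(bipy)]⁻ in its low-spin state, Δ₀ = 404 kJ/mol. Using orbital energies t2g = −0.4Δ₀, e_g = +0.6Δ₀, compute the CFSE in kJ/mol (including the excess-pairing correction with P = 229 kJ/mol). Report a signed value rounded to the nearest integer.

-350

Ligand charges: 4×(-1) from CN⁻ and 1×(+0) from bipy sum to -4; with overall charge -1, Fe is +3.
Fe is in group 8, so Fe³⁺ is d⁵ (8 − 3 = 5).
Configuration: t2g^5 e_g^0.
Orbital CFSE = 5(-0.4) + 0(0.6) = -2.0Δ₀ = -2.0 × 404 = -808 kJ/mol.
Pairing penalty: 2 pairs vs 0 in the high-spin reference → 2 extra × P = 458 kJ/mol.
Net CFSE = -808 + 458 = -350 kJ/mol.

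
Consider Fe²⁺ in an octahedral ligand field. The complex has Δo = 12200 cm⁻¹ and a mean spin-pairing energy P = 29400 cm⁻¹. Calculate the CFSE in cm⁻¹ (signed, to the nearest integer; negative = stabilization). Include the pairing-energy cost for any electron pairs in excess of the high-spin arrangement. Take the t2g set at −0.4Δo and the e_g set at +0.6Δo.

-4880

Fe is in group 8, so Fe²⁺ is d⁶ (8 − 2 = 6).
Here Δo < P (12200 < 29400), so the high-spin state is favoured.
Filling d⁶ accordingly: t2g^4 e_g^2.
Orbital CFSE = -0.4Δo = -0.4 × 12200 = -4880 cm⁻¹.
High-spin has no excess pairs, so no pairing correction applies.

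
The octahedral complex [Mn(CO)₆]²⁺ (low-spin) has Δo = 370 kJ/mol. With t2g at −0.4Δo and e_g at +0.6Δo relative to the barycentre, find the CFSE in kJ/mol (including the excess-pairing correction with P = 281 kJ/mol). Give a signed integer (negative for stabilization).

-178

CO is neutral, so the +2 overall charge sits on Mn: oxidation state +2.
Group 7 minus oxidation state +2 gives a d⁵ configuration for Mn²⁺.
Electron filling gives t2g^5 e_g^0.
The orbital stabilization is -2.0Δo = -2.0 × 370 = -740 kJ/mol.
Pairing penalty: 2 pairs vs 0 in the high-spin reference → 2 extra × P = 562 kJ/mol.
Net CFSE = -740 + 562 = -178 kJ/mol.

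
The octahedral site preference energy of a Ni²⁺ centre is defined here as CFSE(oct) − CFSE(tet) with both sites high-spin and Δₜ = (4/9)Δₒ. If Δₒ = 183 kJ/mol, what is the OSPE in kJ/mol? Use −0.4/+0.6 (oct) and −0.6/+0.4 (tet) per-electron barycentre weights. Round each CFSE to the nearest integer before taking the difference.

Group 10 minus oxidation state +2 gives a d⁸ configuration for Ni²⁺.
Octahedral (high-spin): t₂g⁶ eg², CFSE = 6(−0.4) + 2(+0.6) = -1.2Δₒ = -1.2 × 183 = -220 kJ/mol.
Tetrahedral: e⁴ t₂⁴, CFSE = 4(−0.6) + 4(+0.4) = -0.8Δₜ = -0.8 × (4/9) × 183 = -65 kJ/mol.
Subtracting, OSPE = -220 − (-65) = -155 kJ/mol.

-155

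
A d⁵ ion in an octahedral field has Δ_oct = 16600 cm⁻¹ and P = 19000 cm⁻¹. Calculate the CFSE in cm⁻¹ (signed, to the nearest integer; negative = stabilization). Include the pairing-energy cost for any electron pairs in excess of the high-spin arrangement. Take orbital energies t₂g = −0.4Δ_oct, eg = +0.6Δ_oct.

0

Since Δ_oct = 16600 cm⁻¹ < P = 19000 cm⁻¹, the complex adopts the high-spin configuration.
That gives t₂g³ eg².
Orbital CFSE = 0.0Δ_oct = 0.0 × 16600 = 0 cm⁻¹.
High-spin has no excess pairs, so no pairing correction applies.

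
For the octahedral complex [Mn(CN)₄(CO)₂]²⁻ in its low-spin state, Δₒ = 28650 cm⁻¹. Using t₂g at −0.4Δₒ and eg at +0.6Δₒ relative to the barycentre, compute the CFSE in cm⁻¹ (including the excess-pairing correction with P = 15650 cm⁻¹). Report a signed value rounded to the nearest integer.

Ligand charges: 4×(-1) from CN⁻ and 2×(+0) from CO sum to -4; with overall charge -2, Mn is +2.
Mn sits in group 7; removing 2 electrons leaves Mn²⁺ with 7 − 2 = 5 d electrons.
Electron filling gives t₂g⁵ eg⁰.
Orbital CFSE = 5(-0.4) + 0(0.6) = -2.0Δₒ = -2.0 × 28650 = -57300 cm⁻¹.
High-spin d⁵ would be t₂g³ eg² with 0 pairs; low-spin has 2, so 2 excess pairs cost +2P = +31300 cm⁻¹.
Combining: -57300 + 31300 = -26000 cm⁻¹.

-26000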